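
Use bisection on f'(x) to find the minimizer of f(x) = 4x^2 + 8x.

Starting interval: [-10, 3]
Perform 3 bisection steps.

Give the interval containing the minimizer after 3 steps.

Finding critical point of f(x) = 4x^2 + 8x using bisection on f'(x) = 8x + 8.
f'(x) = 0 when x = -1.
Starting interval: [-10, 3]
Step 1: mid = -7/2, f'(mid) = -20, new interval = [-7/2, 3]
Step 2: mid = -1/4, f'(mid) = 6, new interval = [-7/2, -1/4]
Step 3: mid = -15/8, f'(mid) = -7, new interval = [-15/8, -1/4]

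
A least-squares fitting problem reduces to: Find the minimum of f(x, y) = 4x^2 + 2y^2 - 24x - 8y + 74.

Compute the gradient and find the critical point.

f(x,y) = 4x^2 + 2y^2 - 24x - 8y + 74
df/dx = 8x + (-24) = 0  =>  x = 3
df/dy = 4y + (-8) = 0  =>  y = 2
f(3, 2) = 4*(3)^2 + 2*(2)^2 + -24*(3) + -8*(2) + 74 = 30
Hessian is diagonal with entries 8, 4 > 0, so this is a minimum.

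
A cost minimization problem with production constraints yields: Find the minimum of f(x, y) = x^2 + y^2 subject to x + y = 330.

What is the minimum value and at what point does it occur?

Substitute y = 330 - x into f(x,y) = x^2 + y^2:
g(x) = x^2 + (330 - x)^2 = 2x^2 - 660x + 108900
g'(x) = 4x - 660 = 0  =>  x = 165
y = 330 - 165 = 165
Minimum value = 165^2 + 165^2 = 54450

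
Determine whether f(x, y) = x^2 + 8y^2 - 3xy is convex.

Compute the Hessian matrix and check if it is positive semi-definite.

f(x,y) = x^2 + 8y^2 - 3xy
Hessian H = [[2, -3], [-3, 16]]
trace(H) = 18, det(H) = 23
Eigenvalues: (18 +/- sqrt(232)) / 2 = 16.62, 1.384
Since both eigenvalues > 0, f is convex.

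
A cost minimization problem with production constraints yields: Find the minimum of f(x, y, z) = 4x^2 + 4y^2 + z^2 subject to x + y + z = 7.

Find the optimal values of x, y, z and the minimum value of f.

Using Lagrange multipliers on f = 4x^2 + 4y^2 + z^2 with constraint x + y + z = 7:
Conditions: 2*4*x = lambda, 2*4*y = lambda, 2*1*z = lambda
So x = lambda/8, y = lambda/8, z = lambda/2
Substituting into constraint: lambda * (3/4) = 7
lambda = 28/3
x = 7/6, y = 7/6, z = 14/3
Minimum value = 98/3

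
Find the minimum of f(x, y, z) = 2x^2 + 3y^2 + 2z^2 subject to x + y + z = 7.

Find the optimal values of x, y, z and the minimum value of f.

Using Lagrange multipliers on f = 2x^2 + 3y^2 + 2z^2 with constraint x + y + z = 7:
Conditions: 2*2*x = lambda, 2*3*y = lambda, 2*2*z = lambda
So x = lambda/4, y = lambda/6, z = lambda/4
Substituting into constraint: lambda * (2/3) = 7
lambda = 21/2
x = 21/8, y = 7/4, z = 21/8
Minimum value = 147/4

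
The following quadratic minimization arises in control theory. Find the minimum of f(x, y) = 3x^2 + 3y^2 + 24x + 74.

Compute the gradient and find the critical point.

f(x,y) = 3x^2 + 3y^2 + 24x + 74
df/dx = 6x + (24) = 0  =>  x = -4
df/dy = 6y + (0) = 0  =>  y = 0
f(-4, 0) = 3*(-4)^2 + 3*(0)^2 + 24*(-4) + 74 = 26
Hessian is diagonal with entries 6, 6 > 0, so this is a minimum.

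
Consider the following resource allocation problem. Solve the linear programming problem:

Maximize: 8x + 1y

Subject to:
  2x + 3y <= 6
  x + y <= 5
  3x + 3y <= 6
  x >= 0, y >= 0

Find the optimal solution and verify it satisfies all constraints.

Feasible vertices: (0, 0), (0, 2), (2, 0)
Objective 8x + 1y at each vertex:
  (0, 0): 0
  (0, 2): 2
  (2, 0): 16
Maximum is 16 at (2, 0).
Verify constraints at (x, y) = (2, 0):
  2*2 + 3*0 = 4 <= 6
  1*2 + 1*0 = 2 <= 5
  3*2 + 3*0 = 6 <= 6 (active)
  x = 2 >= 0, y = 0 >= 0. All constraints satisfied.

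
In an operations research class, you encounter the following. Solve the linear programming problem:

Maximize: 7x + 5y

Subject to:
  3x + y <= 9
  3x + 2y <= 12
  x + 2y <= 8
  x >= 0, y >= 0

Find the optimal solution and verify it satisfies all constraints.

Feasible vertices: (0, 0), (0, 4), (2, 3), (3, 0)
Objective 7x + 5y at each vertex:
  (0, 0): 0
  (0, 4): 20
  (2, 3): 29
  (3, 0): 21
Maximum is 29 at (2, 3).
Verify constraints at (x, y) = (2, 3):
  3*2 + 1*3 = 9 <= 9 (active)
  3*2 + 2*3 = 12 <= 12 (active)
  1*2 + 2*3 = 8 <= 8 (active)
  x = 2 >= 0, y = 3 >= 0. All constraints satisfied.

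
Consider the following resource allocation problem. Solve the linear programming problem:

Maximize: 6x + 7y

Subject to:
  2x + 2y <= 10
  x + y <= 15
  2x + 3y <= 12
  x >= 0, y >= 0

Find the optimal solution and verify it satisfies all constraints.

Feasible vertices: (0, 0), (0, 4), (3, 2), (5, 0)
Objective 6x + 7y at each vertex:
  (0, 0): 0
  (0, 4): 28
  (3, 2): 32
  (5, 0): 30
Maximum is 32 at (3, 2).
Verify constraints at (x, y) = (3, 2):
  2*3 + 2*2 = 10 <= 10 (active)
  1*3 + 1*2 = 5 <= 15
  2*3 + 3*2 = 12 <= 12 (active)
  x = 3 >= 0, y = 2 >= 0. All constraints satisfied.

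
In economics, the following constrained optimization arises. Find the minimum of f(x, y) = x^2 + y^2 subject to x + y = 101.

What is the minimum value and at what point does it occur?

Substitute y = 101 - x into f(x,y) = x^2 + y^2:
g(x) = x^2 + (101 - x)^2 = 2x^2 - 202x + 10201
g'(x) = 4x - 202 = 0  =>  x = 101/2
y = 101 - 101/2 = 101/2
Minimum value = (101/2)^2 + (101/2)^2 = 10201/2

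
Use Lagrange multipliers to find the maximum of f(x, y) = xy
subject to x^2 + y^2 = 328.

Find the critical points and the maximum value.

Lagrange conditions: y = 2*lambda*x and x = 2*lambda*y
If x = 0 then y = 0, violating the constraint, so x, y != 0.
Dividing: y/x = x/y => x^2 = y^2 => y = x or y = -x
Constraint: 2x^2 = 328 => x^2 = 164 => x = +/-sqrt(164)
Critical points: (sqrt(164), sqrt(164)), (-sqrt(164), -sqrt(164)), (sqrt(164), -sqrt(164)), (-sqrt(164), sqrt(164))
  y = x:  xy = x^2 = 164  at (sqrt(164), sqrt(164)) and (-sqrt(164), -sqrt(164))
  y = -x: xy = -x^2 = -164 at (sqrt(164), -sqrt(164)) and (-sqrt(164), sqrt(164))
Maximum xy = 164 at (sqrt(164), sqrt(164)) and (-sqrt(164), -sqrt(164))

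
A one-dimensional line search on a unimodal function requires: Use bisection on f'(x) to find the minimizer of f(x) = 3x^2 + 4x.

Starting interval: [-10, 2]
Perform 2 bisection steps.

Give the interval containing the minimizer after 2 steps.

Finding critical point of f(x) = 3x^2 + 4x using bisection on f'(x) = 6x + 4.
f'(x) = 0 when x = -2/3.
Starting interval: [-10, 2]
Step 1: mid = -4, f'(mid) = -20, new interval = [-4, 2]
Step 2: mid = -1, f'(mid) = -2, new interval = [-1, 2]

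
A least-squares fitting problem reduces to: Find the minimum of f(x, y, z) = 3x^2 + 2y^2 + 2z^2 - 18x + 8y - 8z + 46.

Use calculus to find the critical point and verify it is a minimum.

f(x,y,z) = 3x^2 + 2y^2 + 2z^2 - 18x + 8y - 8z + 46
df/dx = 6x + (-18) = 0 => x = 3
df/dy = 4y + (8) = 0 => y = -2
df/dz = 4z + (-8) = 0 => z = 2
f(3,-2,2) = 3*(3)^2 + 2*(-2)^2 + 2*(2)^2 + -18*(3) + 8*(-2) + -8*(2) + 46 = 3
Hessian is diagonal with entries 6, 4, 4 > 0, confirmed minimum.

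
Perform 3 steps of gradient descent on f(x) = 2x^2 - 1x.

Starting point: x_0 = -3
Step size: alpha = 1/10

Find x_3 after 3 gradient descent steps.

f(x) = 2x^2 - 1x, f'(x) = 4x + (-1)
Step 1: f'(-3) = -13, x_1 = -3 - 1/10 * -13 = -17/10
Step 2: f'(-17/10) = -39/5, x_2 = -17/10 - 1/10 * -39/5 = -23/25
Step 3: f'(-23/25) = -117/25, x_3 = -23/25 - 1/10 * -117/25 = -113/250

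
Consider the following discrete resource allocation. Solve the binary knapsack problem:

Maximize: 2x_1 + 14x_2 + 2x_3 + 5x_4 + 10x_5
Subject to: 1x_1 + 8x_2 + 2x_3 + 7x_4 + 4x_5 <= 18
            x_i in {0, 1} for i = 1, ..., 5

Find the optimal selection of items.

Items: item 1 (v=2, w=1), item 2 (v=14, w=8), item 3 (v=2, w=2), item 4 (v=5, w=7), item 5 (v=10, w=4)
Capacity: 18
Checking all 32 subsets (w = total weight, v = total value):
  {}: w = 0, v = 0
  {1}: w = 1, v = 2
  {2}: w = 8, v = 14
  {3}: w = 2, v = 2
  {4}: w = 7, v = 5
  {5}: w = 4, v = 10
  {1, 2}: w = 9, v = 16
  {1, 3}: w = 3, v = 4
  {1, 4}: w = 8, v = 7
  {1, 5}: w = 5, v = 12
  {2, 3}: w = 10, v = 16
  {2, 4}: w = 15, v = 19
  {2, 5}: w = 12, v = 24
  {3, 4}: w = 9, v = 7
  {3, 5}: w = 6, v = 12
  {4, 5}: w = 11, v = 15
  {1, 2, 3}: w = 11, v = 18
  {1, 2, 4}: w = 16, v = 21
  {1, 2, 5}: w = 13, v = 26
  {1, 3, 4}: w = 10, v = 9
  {1, 3, 5}: w = 7, v = 14
  {1, 4, 5}: w = 12, v = 17
  {2, 3, 4}: w = 17, v = 21
  {2, 3, 5}: w = 14, v = 26
  {2, 4, 5}: w = 19 > 18, infeasible
  {3, 4, 5}: w = 13, v = 17
  {1, 2, 3, 4}: w = 18, v = 23
  {1, 2, 3, 5}: w = 15, v = 28
  {1, 2, 4, 5}: w = 20 > 18, infeasible
  {1, 3, 4, 5}: w = 14, v = 19
  {2, 3, 4, 5}: w = 21 > 18, infeasible
  {1, 2, 3, 4, 5}: w = 22 > 18, infeasible
Best feasible subset: items [1, 2, 3, 5]
Total weight: 15 <= 18, total value: 28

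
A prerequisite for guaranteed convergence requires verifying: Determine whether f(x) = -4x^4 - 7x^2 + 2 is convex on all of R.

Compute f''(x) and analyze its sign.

f(x) = -4x^4 - 7x^2 + 2
f'(x) = -16x^3 + -14x
f''(x) = -48x^2 + -14
f''(x) = -48x^2 + -14 <= -14 < 0 for all x
Therefore, f is concave on R.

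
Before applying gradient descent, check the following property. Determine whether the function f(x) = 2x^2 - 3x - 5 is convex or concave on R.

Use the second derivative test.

f(x) = 2x^2 - 3x - 5
f'(x) = 4x - 3
f''(x) = 4
Since f''(x) = 4 > 0 for all x, f is convex on R.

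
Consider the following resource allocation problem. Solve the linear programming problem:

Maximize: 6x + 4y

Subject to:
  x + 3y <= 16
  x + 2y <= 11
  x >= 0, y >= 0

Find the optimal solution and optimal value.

Feasible vertices: (0, 0), (0, 16/3), (1, 5), (11, 0)
Objective 6x + 4y at each:
  (0, 0): 0
  (0, 16/3): 64/3
  (1, 5): 26
  (11, 0): 66
Maximum is 66 at (11, 0).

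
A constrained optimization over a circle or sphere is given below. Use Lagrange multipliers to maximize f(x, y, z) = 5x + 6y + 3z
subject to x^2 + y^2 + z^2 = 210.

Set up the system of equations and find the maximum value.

Lagrange conditions: 5 = 2*lambda*x, 6 = 2*lambda*y, 3 = 2*lambda*z
So x:5 = y:6 = z:3, i.e. x = 5t, y = 6t, z = 3t
Constraint: t^2*(5^2 + 6^2 + 3^2) = 210
  t^2 * 70 = 210  =>  t = sqrt(3)
Maximum = 5*5t + 6*6t + 3*3t = 70*sqrt(3) = sqrt(14700)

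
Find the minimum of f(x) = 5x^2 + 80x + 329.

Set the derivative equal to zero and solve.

f(x) = 5x^2 + 80x + 329
f'(x) = 10x + (80) = 0
x = -80/10 = -8
f(-8) = 9
Since f''(x) = 10 > 0, this is a minimum.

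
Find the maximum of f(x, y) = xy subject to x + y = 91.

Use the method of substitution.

Substitute y = 91 - x into f(x,y) = xy:
g(x) = x(91 - x) = 91x - x^2
g'(x) = 91 - 2x = 0  =>  x = 91/2
y = 91 - 91/2 = 91/2
Maximum value = (91/2) * (91/2) = 8281/4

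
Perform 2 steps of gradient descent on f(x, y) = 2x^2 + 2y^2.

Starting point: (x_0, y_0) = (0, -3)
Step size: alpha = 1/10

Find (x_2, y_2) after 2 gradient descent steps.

f(x,y) = 2x^2 + 2y^2
grad_x = 4x + 0y, grad_y = 4y + 0x
Step 1: grad = (0, -12), (0, -9/5)
Step 2: grad = (0, -36/5), (0, -27/25)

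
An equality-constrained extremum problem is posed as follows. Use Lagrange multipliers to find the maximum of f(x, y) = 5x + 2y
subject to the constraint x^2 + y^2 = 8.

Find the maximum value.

Set up Lagrange conditions: grad f = lambda * grad g
  5 = 2*lambda*x
  2 = 2*lambda*y
From these: x/y = 5/2, so x = 5t, y = 2t for some t.
Substitute into constraint: (5t)^2 + (2t)^2 = 8
  t^2 * 29 = 8
  t = sqrt(8/29)
Maximum = 5*x + 2*y = (5^2 + 2^2)*t = 29 * sqrt(8/29) = sqrt(232)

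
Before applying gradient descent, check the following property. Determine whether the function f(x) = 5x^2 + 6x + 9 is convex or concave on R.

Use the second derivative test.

f(x) = 5x^2 + 6x + 9
f'(x) = 10x + 6
f''(x) = 10
Since f''(x) = 10 > 0 for all x, f is convex on R.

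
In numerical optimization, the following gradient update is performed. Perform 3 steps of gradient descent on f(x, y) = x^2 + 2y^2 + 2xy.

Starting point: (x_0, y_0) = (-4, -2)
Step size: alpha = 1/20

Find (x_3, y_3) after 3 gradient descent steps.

f(x,y) = x^2 + 2y^2 + 2xy
grad_x = 2x + 2y, grad_y = 4y + 2x
Step 1: grad = (-12, -16), (-17/5, -6/5)
Step 2: grad = (-46/5, -58/5), (-147/50, -31/50)
Step 3: grad = (-178/25, -209/25), (-323/125, -101/500)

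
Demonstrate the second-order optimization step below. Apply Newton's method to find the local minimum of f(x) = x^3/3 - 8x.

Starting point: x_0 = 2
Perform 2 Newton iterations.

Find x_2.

f(x) = x^3/3 - 8x
f'(x) = x^2 - 8, f''(x) = 2x
Newton update: x_{n+1} = x_n - (x_n^2 - 8)/(2*x_n)
Step 1: x_0 = 2, f'=-4, f''=4, x_1 = 3
Step 2: x_1 = 3, f'=1, f''=6, x_2 = 17/6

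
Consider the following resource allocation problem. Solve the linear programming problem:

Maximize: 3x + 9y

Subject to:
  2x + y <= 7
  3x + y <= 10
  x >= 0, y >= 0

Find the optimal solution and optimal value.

Feasible vertices: (0, 0), (0, 7), (3, 1), (10/3, 0)
Objective 3x + 9y at each:
  (0, 0): 0
  (0, 7): 63
  (3, 1): 18
  (10/3, 0): 10
Maximum is 63 at (0, 7).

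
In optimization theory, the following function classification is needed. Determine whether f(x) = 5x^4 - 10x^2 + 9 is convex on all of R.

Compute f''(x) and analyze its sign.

f(x) = 5x^4 - 10x^2 + 9
f'(x) = 20x^3 + -20x
f''(x) = 60x^2 + -20
f''(0) = -20 < 0, so not convex near x = 0
Therefore, f is not globally convex on R.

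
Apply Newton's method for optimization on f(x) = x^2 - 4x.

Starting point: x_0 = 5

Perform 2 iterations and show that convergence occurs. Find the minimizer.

f(x) = x^2 - 4x, f'(x) = 2x + (-4), f''(x) = 2
Step 1: f'(5) = 6, x_1 = 5 - 6/2 = 2
Step 2: f'(2) = 0, x_2 = 2 (converged)
Newton's method converges in 1 step for quadratics.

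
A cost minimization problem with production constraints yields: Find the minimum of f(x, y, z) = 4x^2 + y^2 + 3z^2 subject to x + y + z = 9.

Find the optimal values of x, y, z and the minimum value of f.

Using Lagrange multipliers on f = 4x^2 + y^2 + 3z^2 with constraint x + y + z = 9:
Conditions: 2*4*x = lambda, 2*1*y = lambda, 2*3*z = lambda
So x = lambda/8, y = lambda/2, z = lambda/6
Substituting into constraint: lambda * (19/24) = 9
lambda = 216/19
x = 27/19, y = 108/19, z = 36/19
Minimum value = 972/19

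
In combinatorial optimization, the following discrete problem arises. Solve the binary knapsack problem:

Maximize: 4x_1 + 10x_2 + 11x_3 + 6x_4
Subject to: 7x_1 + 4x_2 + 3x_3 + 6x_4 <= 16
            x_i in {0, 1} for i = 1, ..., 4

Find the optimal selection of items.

Items: item 1 (v=4, w=7), item 2 (v=10, w=4), item 3 (v=11, w=3), item 4 (v=6, w=6)
Capacity: 16
Checking all 16 subsets (w = total weight, v = total value):
  {}: w = 0, v = 0
  {1}: w = 7, v = 4
  {2}: w = 4, v = 10
  {3}: w = 3, v = 11
  {4}: w = 6, v = 6
  {1, 2}: w = 11, v = 14
  {1, 3}: w = 10, v = 15
  {1, 4}: w = 13, v = 10
  {2, 3}: w = 7, v = 21
  {2, 4}: w = 10, v = 16
  {3, 4}: w = 9, v = 17
  {1, 2, 3}: w = 14, v = 25
  {1, 2, 4}: w = 17 > 16, infeasible
  {1, 3, 4}: w = 16, v = 21
  {2, 3, 4}: w = 13, v = 27
  {1, 2, 3, 4}: w = 20 > 16, infeasible
Best feasible subset: items [2, 3, 4]
Total weight: 13 <= 16, total value: 27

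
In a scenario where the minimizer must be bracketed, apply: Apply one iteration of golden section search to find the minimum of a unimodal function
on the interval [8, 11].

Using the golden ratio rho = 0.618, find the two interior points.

Golden section search on [8, 11].
Golden ratio rho = 0.618 (approx).
Interior points:
  x_1 = 8 + (1-0.618)*3 = 9.1460
  x_2 = 8 + 0.618*3 = 9.8540
Compare f(x_1) and f(x_2) to determine which subinterval to keep.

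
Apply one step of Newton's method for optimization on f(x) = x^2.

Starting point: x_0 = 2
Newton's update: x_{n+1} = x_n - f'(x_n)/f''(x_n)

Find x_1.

f(x) = x^2
f'(x) = 2x + (0), f''(x) = 2
Newton step: x_1 = x_0 - f'(x_0)/f''(x_0)
f'(2) = 4
x_1 = 2 - 4/2 = 0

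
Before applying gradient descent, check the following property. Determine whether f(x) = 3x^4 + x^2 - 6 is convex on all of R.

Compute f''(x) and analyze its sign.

f(x) = 3x^4 + x^2 - 6
f'(x) = 12x^3 + 2x
f''(x) = 36x^2 + 2
f''(x) = 36x^2 + 2 >= 2 > 0 for all x
Therefore, f is convex on R.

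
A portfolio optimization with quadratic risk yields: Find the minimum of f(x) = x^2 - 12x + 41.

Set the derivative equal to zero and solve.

f(x) = x^2 - 12x + 41
f'(x) = 2x + (-12) = 0
x = 12/2 = 6
f(6) = 5
Since f''(x) = 2 > 0, this is a minimum.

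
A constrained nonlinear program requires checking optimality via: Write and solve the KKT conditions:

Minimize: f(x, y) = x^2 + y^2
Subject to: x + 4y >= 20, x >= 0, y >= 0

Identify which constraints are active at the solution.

KKT conditions for min x^2 + y^2 s.t. 1x + 4y >= 20, x >= 0, y >= 0:
Stationarity: 2x = mu*1 + mu_x, 2y = mu*4 + mu_y, with mu, mu_x, mu_y >= 0
Complementary slackness: mu*(x + 4y - 20) = 0, mu_x*x = 0, mu_y*y = 0
(0, 0) is infeasible (1*0 + 4*0 < 20), so if mu = 0 stationarity would force x = mu_x/2 >= 0, y = mu_y/2 >= 0 with mu_x*x = mu_y*y = 0, i.e. x = y = 0: contradiction. Hence mu > 0 and x + 4y = 20 is active.
Try x > 0, y > 0 (so mu_x = mu_y = 0): x = 1*mu/2, y = 4*mu/2
Substitute: 1*(1*mu/2) + 4*(4*mu/2) = 20
  mu*17/2 = 20 => mu = 40/17
x* = 20/17 > 0, y* = 80/17 > 0, consistent with mu_x = mu_y = 0.
f is convex and the constraints are linear, so this KKT point is the global minimum.
f* = 400/17
Active constraints: x + 4y >= 20 (holds with equality, mu = 40/17 > 0); x >= 0 and y >= 0 are inactive (mu_x = mu_y = 0).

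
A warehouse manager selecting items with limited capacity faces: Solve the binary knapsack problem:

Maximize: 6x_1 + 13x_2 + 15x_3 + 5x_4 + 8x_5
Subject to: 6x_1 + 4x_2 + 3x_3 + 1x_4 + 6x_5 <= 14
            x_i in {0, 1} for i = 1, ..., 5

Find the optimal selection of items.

Items: item 1 (v=6, w=6), item 2 (v=13, w=4), item 3 (v=15, w=3), item 4 (v=5, w=1), item 5 (v=8, w=6)
Capacity: 14
Checking all 32 subsets (w = total weight, v = total value):
  {}: w = 0, v = 0
  {1}: w = 6, v = 6
  {2}: w = 4, v = 13
  {3}: w = 3, v = 15
  {4}: w = 1, v = 5
  {5}: w = 6, v = 8
  {1, 2}: w = 10, v = 19
  {1, 3}: w = 9, v = 21
  {1, 4}: w = 7, v = 11
  {1, 5}: w = 12, v = 14
  {2, 3}: w = 7, v = 28
  {2, 4}: w = 5, v = 18
  {2, 5}: w = 10, v = 21
  {3, 4}: w = 4, v = 20
  {3, 5}: w = 9, v = 23
  {4, 5}: w = 7, v = 13
  {1, 2, 3}: w = 13, v = 34
  {1, 2, 4}: w = 11, v = 24
  {1, 2, 5}: w = 16 > 14, infeasible
  {1, 3, 4}: w = 10, v = 26
  {1, 3, 5}: w = 15 > 14, infeasible
  {1, 4, 5}: w = 13, v = 19
  {2, 3, 4}: w = 8, v = 33
  {2, 3, 5}: w = 13, v = 36
  {2, 4, 5}: w = 11, v = 26
  {3, 4, 5}: w = 10, v = 28
  {1, 2, 3, 4}: w = 14, v = 39
  {1, 2, 3, 5}: w = 19 > 14, infeasible
  {1, 2, 4, 5}: w = 17 > 14, infeasible
  {1, 3, 4, 5}: w = 16 > 14, infeasible
  {2, 3, 4, 5}: w = 14, v = 41
  {1, 2, 3, 4, 5}: w = 20 > 14, infeasible
Best feasible subset: items [2, 3, 4, 5]
Total weight: 14 <= 14, total value: 41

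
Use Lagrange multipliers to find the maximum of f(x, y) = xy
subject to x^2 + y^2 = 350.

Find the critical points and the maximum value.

Lagrange conditions: y = 2*lambda*x and x = 2*lambda*y
If x = 0 then y = 0, violating the constraint, so x, y != 0.
Dividing: y/x = x/y => x^2 = y^2 => y = x or y = -x
Constraint: 2x^2 = 350 => x^2 = 175 => x = +/-sqrt(175)
Critical points: (sqrt(175), sqrt(175)), (-sqrt(175), -sqrt(175)), (sqrt(175), -sqrt(175)), (-sqrt(175), sqrt(175))
  y = x:  xy = x^2 = 175  at (sqrt(175), sqrt(175)) and (-sqrt(175), -sqrt(175))
  y = -x: xy = -x^2 = -175 at (sqrt(175), -sqrt(175)) and (-sqrt(175), sqrt(175))
Maximum xy = 175 at (sqrt(175), sqrt(175)) and (-sqrt(175), -sqrt(175))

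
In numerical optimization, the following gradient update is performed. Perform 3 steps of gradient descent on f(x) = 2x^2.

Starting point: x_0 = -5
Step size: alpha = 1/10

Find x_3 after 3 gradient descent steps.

f(x) = 2x^2, f'(x) = 4x + (0)
Step 1: f'(-5) = -20, x_1 = -5 - 1/10 * -20 = -3
Step 2: f'(-3) = -12, x_2 = -3 - 1/10 * -12 = -9/5
Step 3: f'(-9/5) = -36/5, x_3 = -9/5 - 1/10 * -36/5 = -27/25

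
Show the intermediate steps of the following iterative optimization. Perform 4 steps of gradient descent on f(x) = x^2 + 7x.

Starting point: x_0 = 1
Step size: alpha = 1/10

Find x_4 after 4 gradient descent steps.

f(x) = x^2 + 7x, f'(x) = 2x + (7)
Step 1: f'(1) = 9, x_1 = 1 - 1/10 * 9 = 1/10
Step 2: f'(1/10) = 36/5, x_2 = 1/10 - 1/10 * 36/5 = -31/50
Step 3: f'(-31/50) = 144/25, x_3 = -31/50 - 1/10 * 144/25 = -299/250
Step 4: f'(-299/250) = 576/125, x_4 = -299/250 - 1/10 * 576/125 = -2071/1250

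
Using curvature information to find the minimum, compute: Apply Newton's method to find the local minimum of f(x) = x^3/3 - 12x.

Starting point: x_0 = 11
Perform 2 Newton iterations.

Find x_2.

f(x) = x^3/3 - 12x
f'(x) = x^2 - 12, f''(x) = 2x
Newton update: x_{n+1} = x_n - (x_n^2 - 12)/(2*x_n)
Step 1: x_0 = 11, f'=109, f''=22, x_1 = 133/22
Step 2: x_1 = 133/22, f'=11881/484, f''=133/11, x_2 = 23497/5852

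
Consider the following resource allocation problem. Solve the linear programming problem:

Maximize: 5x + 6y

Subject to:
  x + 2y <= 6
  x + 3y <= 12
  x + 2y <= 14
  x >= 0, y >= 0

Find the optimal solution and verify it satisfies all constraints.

Feasible vertices: (0, 0), (0, 3), (6, 0)
Objective 5x + 6y at each vertex:
  (0, 0): 0
  (0, 3): 18
  (6, 0): 30
Maximum is 30 at (6, 0).
Verify constraints at (x, y) = (6, 0):
  1*6 + 2*0 = 6 <= 6 (active)
  1*6 + 3*0 = 6 <= 12
  1*6 + 2*0 = 6 <= 14
  x = 6 >= 0, y = 0 >= 0. All constraints satisfied.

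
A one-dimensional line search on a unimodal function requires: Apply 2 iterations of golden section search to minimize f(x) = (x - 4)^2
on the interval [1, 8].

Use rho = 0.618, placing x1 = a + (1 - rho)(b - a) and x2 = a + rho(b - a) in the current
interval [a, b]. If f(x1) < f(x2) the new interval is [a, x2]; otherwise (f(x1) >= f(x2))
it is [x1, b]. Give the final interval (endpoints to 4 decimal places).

Golden section search for min of f(x) = (x - 4)^2 on [1, 8].
Each step: x1 = a + (1 - rho)(b - a), x2 = a + rho(b - a); if f(x1) < f(x2) keep [a, x2], otherwise keep [x1, b].
Step 1: [1.0000, 8.0000], x1=3.6740 (f=0.1063), x2=5.3260 (f=1.7583); f(x1) < f(x2) => keep [1.0000, 5.3260]
Step 2: [1.0000, 5.3260], x1=2.6525 (f=1.8157), x2=3.6735 (f=0.1066); f(x1) > f(x2) => keep [2.6525, 5.3260]
Final interval: [2.6525, 5.3260]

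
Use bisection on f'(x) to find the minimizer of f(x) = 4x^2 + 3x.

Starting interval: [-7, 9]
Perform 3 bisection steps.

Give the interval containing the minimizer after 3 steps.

Finding critical point of f(x) = 4x^2 + 3x using bisection on f'(x) = 8x + 3.
f'(x) = 0 when x = -3/8.
Starting interval: [-7, 9]
Step 1: mid = 1, f'(mid) = 11, new interval = [-7, 1]
Step 2: mid = -3, f'(mid) = -21, new interval = [-3, 1]
Step 3: mid = -1, f'(mid) = -5, new interval = [-1, 1]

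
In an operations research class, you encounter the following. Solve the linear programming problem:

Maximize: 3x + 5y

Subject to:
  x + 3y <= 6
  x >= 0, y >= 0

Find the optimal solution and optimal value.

The feasible region has vertices at [(0, 0), (6, 0), (0, 2)].
Checking objective 3x + 5y at each vertex:
  (0, 0): 3*0 + 5*0 = 0
  (6, 0): 3*6 + 5*0 = 18
  (0, 2): 3*0 + 5*2 = 10
Maximum is 18 at (6, 0).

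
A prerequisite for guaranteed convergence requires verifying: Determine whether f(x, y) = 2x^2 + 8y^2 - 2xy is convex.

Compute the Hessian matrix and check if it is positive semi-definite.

f(x,y) = 2x^2 + 8y^2 - 2xy
Hessian H = [[4, -2], [-2, 16]]
trace(H) = 20, det(H) = 60
Eigenvalues: (20 +/- sqrt(160)) / 2 = 16.32, 3.675
Since both eigenvalues > 0, f is convex.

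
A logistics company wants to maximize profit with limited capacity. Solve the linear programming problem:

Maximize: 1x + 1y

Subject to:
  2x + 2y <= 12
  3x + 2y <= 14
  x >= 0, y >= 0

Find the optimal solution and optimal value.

Feasible vertices: (0, 0), (0, 6), (2, 4), (14/3, 0)
Objective 1x + 1y at each:
  (0, 0): 0
  (0, 6): 6
  (2, 4): 6
  (14/3, 0): 14/3
Maximum is 6 at (0, 6).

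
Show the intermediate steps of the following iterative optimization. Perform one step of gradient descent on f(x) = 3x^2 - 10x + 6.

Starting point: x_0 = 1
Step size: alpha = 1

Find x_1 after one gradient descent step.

f(x) = 3x^2 - 10x + 6
f'(x) = 6x - 10
f'(1) = 6*1 + (-10) = -4
x_1 = x_0 - alpha * f'(x_0) = 1 - 1 * -4 = 5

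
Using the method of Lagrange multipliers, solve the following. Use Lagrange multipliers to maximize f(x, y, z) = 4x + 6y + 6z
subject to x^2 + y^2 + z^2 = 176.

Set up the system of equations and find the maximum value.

Lagrange conditions: 4 = 2*lambda*x, 6 = 2*lambda*y, 6 = 2*lambda*z
So x:4 = y:6 = z:6, i.e. x = 4t, y = 6t, z = 6t
Constraint: t^2*(4^2 + 6^2 + 6^2) = 176
  t^2 * 88 = 176  =>  t = sqrt(2)
Maximum = 4*4t + 6*6t + 6*6t = 88*sqrt(2) = sqrt(15488)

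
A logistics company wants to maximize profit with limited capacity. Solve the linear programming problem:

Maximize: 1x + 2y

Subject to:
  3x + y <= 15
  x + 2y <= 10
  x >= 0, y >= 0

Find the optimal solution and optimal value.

Feasible vertices: (0, 0), (0, 5), (4, 3), (5, 0)
Objective 1x + 2y at each:
  (0, 0): 0
  (0, 5): 10
  (4, 3): 10
  (5, 0): 5
Maximum is 10 at (0, 5).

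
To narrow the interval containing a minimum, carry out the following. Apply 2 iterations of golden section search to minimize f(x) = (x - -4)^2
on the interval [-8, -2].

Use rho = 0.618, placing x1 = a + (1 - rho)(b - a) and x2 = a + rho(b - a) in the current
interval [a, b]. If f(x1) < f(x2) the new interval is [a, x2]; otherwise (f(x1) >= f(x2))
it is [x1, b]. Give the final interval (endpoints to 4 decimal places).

Golden section search for min of f(x) = (x - -4)^2 on [-8, -2].
Each step: x1 = a + (1 - rho)(b - a), x2 = a + rho(b - a); if f(x1) < f(x2) keep [a, x2], otherwise keep [x1, b].
Step 1: [-8.0000, -2.0000], x1=-5.7080 (f=2.9173), x2=-4.2920 (f=0.0853); f(x1) > f(x2) => keep [-5.7080, -2.0000]
Step 2: [-5.7080, -2.0000], x1=-4.2915 (f=0.0850), x2=-3.4165 (f=0.3405); f(x1) < f(x2) => keep [-5.7080, -3.4165]
Final interval: [-5.7080, -3.4165]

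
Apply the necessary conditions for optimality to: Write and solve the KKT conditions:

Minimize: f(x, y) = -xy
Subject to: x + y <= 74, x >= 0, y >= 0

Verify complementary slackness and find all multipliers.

Problem: min -xy s.t. x + y <= 74 (multiplier lambda), x >= 0 (mu_x), y >= 0 (mu_y)
KKT stationarity: -y + lambda - mu_x = 0, -x + lambda - mu_y = 0, with lambda, mu_x, mu_y >= 0
Complementary slackness: lambda*(x + y - 74) = 0, mu_x*x = 0, mu_y*y = 0
If lambda = 0: y = -mu_x <= 0 and x = -mu_y <= 0 force x = y = 0 with f = 0; but x = y = 37 is feasible with f = -1369 < 0, so this is not the minimum. Hence lambda > 0 and x + y = 74.
Try x > 0, y > 0 (so mu_x = mu_y = 0): y = lambda, x = lambda => x = y = lambda
x + y = 74 => 2*lambda = 74 => lambda = 37
x* = y* = 37 > 0, consistent with mu_x = mu_y = 0.
(Any feasible point with x = 0 or y = 0 has f = 0 > -1369, so the minimum is not on those boundaries.)
min(-xy) = -1369 (i.e. max xy = 1369)
Multipliers: lambda = 37, mu_x = 0, mu_y = 0
Complementary slackness: lambda*(x + y - 74) = 37*(37 + 37 - 74) = 0, mu_x*x = 0*37 = 0, mu_y*y = 0*37 = 0. Satisfied.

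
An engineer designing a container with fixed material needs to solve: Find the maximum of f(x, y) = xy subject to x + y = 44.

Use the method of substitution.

Substitute y = 44 - x into f(x,y) = xy:
g(x) = x(44 - x) = 44x - x^2
g'(x) = 44 - 2x = 0  =>  x = 22
y = 44 - 22 = 22
Maximum value = 22 * 22 = 484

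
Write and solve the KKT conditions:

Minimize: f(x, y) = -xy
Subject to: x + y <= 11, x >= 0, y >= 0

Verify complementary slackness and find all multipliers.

Problem: min -xy s.t. x + y <= 11 (multiplier lambda), x >= 0 (mu_x), y >= 0 (mu_y)
KKT stationarity: -y + lambda - mu_x = 0, -x + lambda - mu_y = 0, with lambda, mu_x, mu_y >= 0
Complementary slackness: lambda*(x + y - 11) = 0, mu_x*x = 0, mu_y*y = 0
If lambda = 0: y = -mu_x <= 0 and x = -mu_y <= 0 force x = y = 0 with f = 0; but x = y = 11/2 is feasible with f = -121/4 < 0, so this is not the minimum. Hence lambda > 0 and x + y = 11.
Try x > 0, y > 0 (so mu_x = mu_y = 0): y = lambda, x = lambda => x = y = lambda
x + y = 11 => 2*lambda = 11 => lambda = 11/2
x* = y* = 11/2 > 0, consistent with mu_x = mu_y = 0.
(Any feasible point with x = 0 or y = 0 has f = 0 > -121/4, so the minimum is not on those boundaries.)
min(-xy) = -121/4 (i.e. max xy = 121/4)
Multipliers: lambda = 11/2, mu_x = 0, mu_y = 0
Complementary slackness: lambda*(x + y - 11) = 11/2*(11/2 + 11/2 - 11) = 0, mu_x*x = 0*11/2 = 0, mu_y*y = 0*11/2 = 0. Satisfied.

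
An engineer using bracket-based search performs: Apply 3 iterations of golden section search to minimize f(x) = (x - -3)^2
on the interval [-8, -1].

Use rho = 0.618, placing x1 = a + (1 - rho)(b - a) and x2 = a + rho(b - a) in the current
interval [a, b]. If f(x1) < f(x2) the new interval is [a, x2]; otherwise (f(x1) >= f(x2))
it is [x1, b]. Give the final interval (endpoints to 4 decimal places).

Golden section search for min of f(x) = (x - -3)^2 on [-8, -1].
Each step: x1 = a + (1 - rho)(b - a), x2 = a + rho(b - a); if f(x1) < f(x2) keep [a, x2], otherwise keep [x1, b].
Step 1: [-8.0000, -1.0000], x1=-5.3260 (f=5.4103), x2=-3.6740 (f=0.4543); f(x1) > f(x2) => keep [-5.3260, -1.0000]
Step 2: [-5.3260, -1.0000], x1=-3.6735 (f=0.4536), x2=-2.6525 (f=0.1207); f(x1) > f(x2) => keep [-3.6735, -1.0000]
Step 3: [-3.6735, -1.0000], x1=-2.6522 (f=0.1210), x2=-2.0213 (f=0.9579); f(x1) < f(x2) => keep [-3.6735, -2.0213]
Final interval: [-3.6735, -2.0213]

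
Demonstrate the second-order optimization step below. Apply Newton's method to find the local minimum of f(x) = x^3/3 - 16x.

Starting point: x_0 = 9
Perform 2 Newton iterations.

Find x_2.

f(x) = x^3/3 - 16x
f'(x) = x^2 - 16, f''(x) = 2x
Newton update: x_{n+1} = x_n - (x_n^2 - 16)/(2*x_n)
Step 1: x_0 = 9, f'=65, f''=18, x_1 = 97/18
Step 2: x_1 = 97/18, f'=4225/324, f''=97/9, x_2 = 14593/3492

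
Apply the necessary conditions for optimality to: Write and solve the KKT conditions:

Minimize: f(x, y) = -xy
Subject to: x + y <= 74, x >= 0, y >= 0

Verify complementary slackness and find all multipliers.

Problem: min -xy s.t. x + y <= 74 (multiplier lambda), x >= 0 (mu_x), y >= 0 (mu_y)
KKT stationarity: -y + lambda - mu_x = 0, -x + lambda - mu_y = 0, with lambda, mu_x, mu_y >= 0
Complementary slackness: lambda*(x + y - 74) = 0, mu_x*x = 0, mu_y*y = 0
If lambda = 0: y = -mu_x <= 0 and x = -mu_y <= 0 force x = y = 0 with f = 0; but x = y = 37 is feasible with f = -1369 < 0, so this is not the minimum. Hence lambda > 0 and x + y = 74.
Try x > 0, y > 0 (so mu_x = mu_y = 0): y = lambda, x = lambda => x = y = lambda
x + y = 74 => 2*lambda = 74 => lambda = 37
x* = y* = 37 > 0, consistent with mu_x = mu_y = 0.
(Any feasible point with x = 0 or y = 0 has f = 0 > -1369, so the minimum is not on those boundaries.)
min(-xy) = -1369 (i.e. max xy = 1369)
Multipliers: lambda = 37, mu_x = 0, mu_y = 0
Complementary slackness: lambda*(x + y - 74) = 37*(37 + 37 - 74) = 0, mu_x*x = 0*37 = 0, mu_y*y = 0*37 = 0. Satisfied.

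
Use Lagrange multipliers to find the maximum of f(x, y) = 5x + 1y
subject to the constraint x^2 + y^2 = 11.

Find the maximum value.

Set up Lagrange conditions: grad f = lambda * grad g
  5 = 2*lambda*x
  1 = 2*lambda*y
From these: x/y = 5/1, so x = 5t, y = 1t for some t.
Substitute into constraint: (5t)^2 + (1t)^2 = 11
  t^2 * 26 = 11
  t = sqrt(11/26)
Maximum = 5*x + 1*y = (5^2 + 1^2)*t = 26 * sqrt(11/26) = sqrt(286)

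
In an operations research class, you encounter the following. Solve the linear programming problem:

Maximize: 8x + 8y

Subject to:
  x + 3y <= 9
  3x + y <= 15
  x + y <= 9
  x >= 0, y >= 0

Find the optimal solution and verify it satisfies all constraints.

Feasible vertices: (0, 0), (0, 3), (9/2, 3/2), (5, 0)
Objective 8x + 8y at each vertex:
  (0, 0): 0
  (0, 3): 24
  (9/2, 3/2): 48
  (5, 0): 40
Maximum is 48 at (9/2, 3/2).
Verify constraints at (x, y) = (9/2, 3/2):
  1*(9/2) + 3*(3/2) = 9 <= 9 (active)
  3*(9/2) + 1*(3/2) = 15 <= 15 (active)
  1*(9/2) + 1*(3/2) = 6 <= 9
  x = 9/2 >= 0, y = 3/2 >= 0. All constraints satisfied.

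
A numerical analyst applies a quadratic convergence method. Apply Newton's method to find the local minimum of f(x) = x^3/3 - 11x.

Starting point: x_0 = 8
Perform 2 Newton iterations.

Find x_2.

f(x) = x^3/3 - 11x
f'(x) = x^2 - 11, f''(x) = 2x
Newton update: x_{n+1} = x_n - (x_n^2 - 11)/(2*x_n)
Step 1: x_0 = 8, f'=53, f''=16, x_1 = 75/16
Step 2: x_1 = 75/16, f'=2809/256, f''=75/8, x_2 = 8441/2400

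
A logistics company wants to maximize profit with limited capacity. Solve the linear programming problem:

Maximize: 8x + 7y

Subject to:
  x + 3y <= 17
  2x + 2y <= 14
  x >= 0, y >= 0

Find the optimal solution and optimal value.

Feasible vertices: (0, 0), (0, 17/3), (2, 5), (7, 0)
Objective 8x + 7y at each:
  (0, 0): 0
  (0, 17/3): 119/3
  (2, 5): 51
  (7, 0): 56
Maximum is 56 at (7, 0).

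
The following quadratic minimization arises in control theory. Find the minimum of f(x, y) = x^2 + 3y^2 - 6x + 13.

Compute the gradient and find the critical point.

f(x,y) = x^2 + 3y^2 - 6x + 13
df/dx = 2x + (-6) = 0  =>  x = 3
df/dy = 6y + (0) = 0  =>  y = 0
f(3, 0) = 1*(3)^2 + 3*(0)^2 + -6*(3) + 13 = 4
Hessian is diagonal with entries 2, 6 > 0, so this is a minimum.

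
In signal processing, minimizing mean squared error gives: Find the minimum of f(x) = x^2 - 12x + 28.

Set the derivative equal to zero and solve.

f(x) = x^2 - 12x + 28
f'(x) = 2x + (-12) = 0
x = 12/2 = 6
f(6) = -8
Since f''(x) = 2 > 0, this is a minimum.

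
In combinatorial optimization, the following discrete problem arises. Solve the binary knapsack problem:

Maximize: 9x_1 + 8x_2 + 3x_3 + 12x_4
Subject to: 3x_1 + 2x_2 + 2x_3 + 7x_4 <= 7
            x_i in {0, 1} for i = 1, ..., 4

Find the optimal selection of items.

Items: item 1 (v=9, w=3), item 2 (v=8, w=2), item 3 (v=3, w=2), item 4 (v=12, w=7)
Capacity: 7
Checking all 16 subsets (w = total weight, v = total value):
  {}: w = 0, v = 0
  {1}: w = 3, v = 9
  {2}: w = 2, v = 8
  {3}: w = 2, v = 3
  {4}: w = 7, v = 12
  {1, 2}: w = 5, v = 17
  {1, 3}: w = 5, v = 12
  {1, 4}: w = 10 > 7, infeasible
  {2, 3}: w = 4, v = 11
  {2, 4}: w = 9 > 7, infeasible
  {3, 4}: w = 9 > 7, infeasible
  {1, 2, 3}: w = 7, v = 20
  {1, 2, 4}: w = 12 > 7, infeasible
  {1, 3, 4}: w = 12 > 7, infeasible
  {2, 3, 4}: w = 11 > 7, infeasible
  {1, 2, 3, 4}: w = 14 > 7, infeasible
Best feasible subset: items [1, 2, 3]
Total weight: 7 <= 7, total value: 20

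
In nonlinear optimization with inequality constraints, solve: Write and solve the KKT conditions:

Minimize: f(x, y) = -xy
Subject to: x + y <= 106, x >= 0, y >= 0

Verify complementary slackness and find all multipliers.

Problem: min -xy s.t. x + y <= 106 (multiplier lambda), x >= 0 (mu_x), y >= 0 (mu_y)
KKT stationarity: -y + lambda - mu_x = 0, -x + lambda - mu_y = 0, with lambda, mu_x, mu_y >= 0
Complementary slackness: lambda*(x + y - 106) = 0, mu_x*x = 0, mu_y*y = 0
If lambda = 0: y = -mu_x <= 0 and x = -mu_y <= 0 force x = y = 0 with f = 0; but x = y = 53 is feasible with f = -2809 < 0, so this is not the minimum. Hence lambda > 0 and x + y = 106.
Try x > 0, y > 0 (so mu_x = mu_y = 0): y = lambda, x = lambda => x = y = lambda
x + y = 106 => 2*lambda = 106 => lambda = 53
x* = y* = 53 > 0, consistent with mu_x = mu_y = 0.
(Any feasible point with x = 0 or y = 0 has f = 0 > -2809, so the minimum is not on those boundaries.)
min(-xy) = -2809 (i.e. max xy = 2809)
Multipliers: lambda = 53, mu_x = 0, mu_y = 0
Complementary slackness: lambda*(x + y - 106) = 53*(53 + 53 - 106) = 0, mu_x*x = 0*53 = 0, mu_y*y = 0*53 = 0. Satisfied.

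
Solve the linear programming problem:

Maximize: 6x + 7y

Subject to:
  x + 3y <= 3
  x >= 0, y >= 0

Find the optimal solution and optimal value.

The feasible region has vertices at [(0, 0), (3, 0), (0, 1)].
Checking objective 6x + 7y at each vertex:
  (0, 0): 6*0 + 7*0 = 0
  (3, 0): 6*3 + 7*0 = 18
  (0, 1): 6*0 + 7*1 = 7
Maximum is 18 at (3, 0).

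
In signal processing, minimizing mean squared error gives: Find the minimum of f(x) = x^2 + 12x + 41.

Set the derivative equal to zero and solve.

f(x) = x^2 + 12x + 41
f'(x) = 2x + (12) = 0
x = -12/2 = -6
f(-6) = 5
Since f''(x) = 2 > 0, this is a minimum.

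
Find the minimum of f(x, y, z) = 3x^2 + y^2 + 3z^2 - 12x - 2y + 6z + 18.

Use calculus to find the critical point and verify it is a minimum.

f(x,y,z) = 3x^2 + y^2 + 3z^2 - 12x - 2y + 6z + 18
df/dx = 6x + (-12) = 0 => x = 2
df/dy = 2y + (-2) = 0 => y = 1
df/dz = 6z + (6) = 0 => z = -1
f(2,1,-1) = 3*(2)^2 + 1*(1)^2 + 3*(-1)^2 + -12*(2) + -2*(1) + 6*(-1) + 18 = 2
Hessian is diagonal with entries 6, 2, 6 > 0, confirmed minimum.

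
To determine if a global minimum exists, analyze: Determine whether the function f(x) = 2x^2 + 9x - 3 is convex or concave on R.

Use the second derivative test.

f(x) = 2x^2 + 9x - 3
f'(x) = 4x + 9
f''(x) = 4
Since f''(x) = 4 > 0 for all x, f is convex on R.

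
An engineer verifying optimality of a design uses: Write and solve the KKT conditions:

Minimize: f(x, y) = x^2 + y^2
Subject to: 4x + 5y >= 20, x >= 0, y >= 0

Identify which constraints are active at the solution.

KKT conditions for min x^2 + y^2 s.t. 4x + 5y >= 20, x >= 0, y >= 0:
Stationarity: 2x = mu*4 + mu_x, 2y = mu*5 + mu_y, with mu, mu_x, mu_y >= 0
Complementary slackness: mu*(4x + 5y - 20) = 0, mu_x*x = 0, mu_y*y = 0
(0, 0) is infeasible (4*0 + 5*0 < 20), so if mu = 0 stationarity would force x = mu_x/2 >= 0, y = mu_y/2 >= 0 with mu_x*x = mu_y*y = 0, i.e. x = y = 0: contradiction. Hence mu > 0 and 4x + 5y = 20 is active.
Try x > 0, y > 0 (so mu_x = mu_y = 0): x = 4*mu/2, y = 5*mu/2
Substitute: 4*(4*mu/2) + 5*(5*mu/2) = 20
  mu*41/2 = 20 => mu = 40/41
x* = 80/41 > 0, y* = 100/41 > 0, consistent with mu_x = mu_y = 0.
f is convex and the constraints are linear, so this KKT point is the global minimum.
f* = 400/41
Active constraints: 4x + 5y >= 20 (holds with equality, mu = 40/41 > 0); x >= 0 and y >= 0 are inactive (mu_x = mu_y = 0).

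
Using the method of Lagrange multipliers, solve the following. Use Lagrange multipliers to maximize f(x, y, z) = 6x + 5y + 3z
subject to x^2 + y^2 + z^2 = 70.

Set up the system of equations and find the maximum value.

Lagrange conditions: 6 = 2*lambda*x, 5 = 2*lambda*y, 3 = 2*lambda*z
So x:6 = y:5 = z:3, i.e. x = 6t, y = 5t, z = 3t
Constraint: t^2*(6^2 + 5^2 + 3^2) = 70
  t^2 * 70 = 70  =>  t = sqrt(1)
Maximum = 6*6t + 5*5t + 3*3t = 70*sqrt(1) = 70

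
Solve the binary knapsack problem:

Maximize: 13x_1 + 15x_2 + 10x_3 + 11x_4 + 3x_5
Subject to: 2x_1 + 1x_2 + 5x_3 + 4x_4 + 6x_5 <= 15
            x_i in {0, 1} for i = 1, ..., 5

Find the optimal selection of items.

Items: item 1 (v=13, w=2), item 2 (v=15, w=1), item 3 (v=10, w=5), item 4 (v=11, w=4), item 5 (v=3, w=6)
Capacity: 15
Checking all 32 subsets (w = total weight, v = total value):
  {}: w = 0, v = 0
  {1}: w = 2, v = 13
  {2}: w = 1, v = 15
  {3}: w = 5, v = 10
  {4}: w = 4, v = 11
  {5}: w = 6, v = 3
  {1, 2}: w = 3, v = 28
  {1, 3}: w = 7, v = 23
  {1, 4}: w = 6, v = 24
  {1, 5}: w = 8, v = 16
  {2, 3}: w = 6, v = 25
  {2, 4}: w = 5, v = 26
  {2, 5}: w = 7, v = 18
  {3, 4}: w = 9, v = 21
  {3, 5}: w = 11, v = 13
  {4, 5}: w = 10, v = 14
  {1, 2, 3}: w = 8, v = 38
  {1, 2, 4}: w = 7, v = 39
  {1, 2, 5}: w = 9, v = 31
  {1, 3, 4}: w = 11, v = 34
  {1, 3, 5}: w = 13, v = 26
  {1, 4, 5}: w = 12, v = 27
  {2, 3, 4}: w = 10, v = 36
  {2, 3, 5}: w = 12, v = 28
  {2, 4, 5}: w = 11, v = 29
  {3, 4, 5}: w = 15, v = 24
  {1, 2, 3, 4}: w = 12, v = 49
  {1, 2, 3, 5}: w = 14, v = 41
  {1, 2, 4, 5}: w = 13, v = 42
  {1, 3, 4, 5}: w = 17 > 15, infeasible
  {2, 3, 4, 5}: w = 16 > 15, infeasible
  {1, 2, 3, 4, 5}: w = 18 > 15, infeasible
Best feasible subset: items [1, 2, 3, 4]
Total weight: 12 <= 15, total value: 49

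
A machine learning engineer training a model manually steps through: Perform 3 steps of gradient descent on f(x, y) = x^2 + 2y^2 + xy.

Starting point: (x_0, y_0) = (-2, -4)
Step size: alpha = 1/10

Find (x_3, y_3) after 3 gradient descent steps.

f(x,y) = x^2 + 2y^2 + xy
grad_x = 2x + 1y, grad_y = 4y + 1x
Step 1: grad = (-8, -18), (-6/5, -11/5)
Step 2: grad = (-23/5, -10), (-37/50, -6/5)
Step 3: grad = (-67/25, -277/50), (-59/125, -323/500)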